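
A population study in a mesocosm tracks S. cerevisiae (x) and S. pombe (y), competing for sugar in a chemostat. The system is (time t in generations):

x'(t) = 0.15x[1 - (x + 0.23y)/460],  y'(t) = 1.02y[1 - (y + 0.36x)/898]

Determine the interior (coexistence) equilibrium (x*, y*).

Setting both brackets to zero gives the nullclines x + 0.23y = 460 and 0.36x + y = 898.
Substituting y = 898 - 0.36x into the first: x(1 - 0.23·0.36) = 460 - 0.23·898.
So x* = 253/0.917 = 276, and then y* = 898 - 0.36·276 = 799.

x* ≈ 276, y* ≈ 799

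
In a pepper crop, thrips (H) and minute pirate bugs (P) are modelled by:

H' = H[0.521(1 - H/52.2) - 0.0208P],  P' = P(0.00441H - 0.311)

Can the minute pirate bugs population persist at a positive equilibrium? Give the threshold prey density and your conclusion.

The predator equation gives dP/dt > 0 only when H > 0.311/0.00441 = 70.5.
Without the predator, H → K = 52.2. Since 52.2 < 70.5, the predator cannot invade.

Threshold H = 70.5; K < 70.5, so no, the predator goes extinct.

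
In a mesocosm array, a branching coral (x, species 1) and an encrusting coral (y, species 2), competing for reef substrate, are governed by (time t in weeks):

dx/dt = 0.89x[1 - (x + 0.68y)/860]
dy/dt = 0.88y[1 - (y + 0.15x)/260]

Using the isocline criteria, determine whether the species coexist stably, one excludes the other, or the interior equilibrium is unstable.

Compare the nullcline intercepts: K1/α12 = 860/0.68 = 1260 > K2 = 260; K2/α21 = 260/0.15 = 1730 > K1 = 860.
Since both inequalities hold, each species can invade when rare, so the interior equilibrium is stable.

stable coexistence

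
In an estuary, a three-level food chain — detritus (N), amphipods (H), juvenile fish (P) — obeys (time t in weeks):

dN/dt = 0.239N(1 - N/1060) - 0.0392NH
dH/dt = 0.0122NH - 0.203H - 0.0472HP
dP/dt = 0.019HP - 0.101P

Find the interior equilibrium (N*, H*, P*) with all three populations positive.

N* ≈ 136, H* ≈ 5.32, P* ≈ 30.8

From dP/dt = 0: 0.019H* = 0.101, so H* = 5.32.
From dN/dt = 0: 0.239(1 - N*/1060) = 0.0392·5.32, giving N* = 1060·(1 - 0.872) = 136.
From dH/dt = 0: 0.0122·136 - 0.203 = 0.0472P*, so P* = 1.45/0.0472 = 30.8.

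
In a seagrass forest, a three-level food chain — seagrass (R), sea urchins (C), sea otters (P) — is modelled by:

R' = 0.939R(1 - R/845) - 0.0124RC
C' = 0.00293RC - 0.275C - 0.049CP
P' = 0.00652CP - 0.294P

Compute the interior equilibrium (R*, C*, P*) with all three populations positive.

From dP/dt = 0: 0.00652C* = 0.294, so C* = 45.1.
From dR/dt = 0: 0.939(1 - R*/845) = 0.0124·45.1, giving R* = 845·(1 - 0.595) = 342.
From dC/dt = 0: 0.00293·342 - 0.275 = 0.049P*, so P* = 0.727/0.049 = 14.8.

R* ≈ 342, C* ≈ 45.1, P* ≈ 14.8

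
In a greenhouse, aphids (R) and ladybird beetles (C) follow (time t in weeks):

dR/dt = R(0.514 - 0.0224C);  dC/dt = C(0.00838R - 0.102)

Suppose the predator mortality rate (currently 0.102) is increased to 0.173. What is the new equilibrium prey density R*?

At the interior fixed point, setting dC/dt = 0 with C > 0 fixes R* = (predator death rate)/(RC coefficient) — independent of the other coefficients.
With the change, R* = 0.173/0.00838 = 20.6; it rises from 12.2.

R* ≈ 20.6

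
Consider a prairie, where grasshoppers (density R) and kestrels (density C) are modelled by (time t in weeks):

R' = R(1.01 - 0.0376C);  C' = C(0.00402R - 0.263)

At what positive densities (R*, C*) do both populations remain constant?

R* ≈ 65.4, C* ≈ 26.9

Set dC/dt = 0 with C > 0: 0.00402R - 0.263 = 0, so R* = 0.263/0.00402 = 65.4.
Set dR/dt = 0 with R > 0: 1.01 - 0.0376C = 0, so C* = 1.01/0.0376 = 26.9.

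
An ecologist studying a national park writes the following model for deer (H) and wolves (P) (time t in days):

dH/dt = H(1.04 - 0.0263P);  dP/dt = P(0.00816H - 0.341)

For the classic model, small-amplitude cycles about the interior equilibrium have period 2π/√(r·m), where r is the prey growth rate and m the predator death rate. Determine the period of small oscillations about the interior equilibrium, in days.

Here r = 1.04 and m = 0.341, so r·m = 0.355.
ω = √0.355 = 0.596 per day, hence T = 2π/ω ≈ 10.6 days.

T ≈ 10.6 days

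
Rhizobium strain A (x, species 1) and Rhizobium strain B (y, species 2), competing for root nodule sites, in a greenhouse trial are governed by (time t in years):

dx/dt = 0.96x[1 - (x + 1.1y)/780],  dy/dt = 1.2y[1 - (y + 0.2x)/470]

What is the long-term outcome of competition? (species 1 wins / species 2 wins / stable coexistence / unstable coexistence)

Compare the nullcline intercepts: K1/α12 = 780/1.1 = 709 > K2 = 470; K2/α21 = 470/0.2 = 2350 > K1 = 780.
Since both inequalities hold, each species can invade when rare, so the interior equilibrium is stable.

stable coexistence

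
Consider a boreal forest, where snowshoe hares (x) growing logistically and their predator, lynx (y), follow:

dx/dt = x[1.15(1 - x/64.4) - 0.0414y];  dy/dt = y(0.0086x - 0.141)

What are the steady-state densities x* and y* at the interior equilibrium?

x* ≈ 16.4, y* ≈ 20.7

From dy/dt = 0 with y > 0: 0.0086x* = 0.141, so x* = 16.4.
Substitute into dx/dt = 0: 1.15(1 - 16.4/64.4) = 0.0414y*.
The bracket is 0.745, giving y* = 0.857/0.0414 = 20.7.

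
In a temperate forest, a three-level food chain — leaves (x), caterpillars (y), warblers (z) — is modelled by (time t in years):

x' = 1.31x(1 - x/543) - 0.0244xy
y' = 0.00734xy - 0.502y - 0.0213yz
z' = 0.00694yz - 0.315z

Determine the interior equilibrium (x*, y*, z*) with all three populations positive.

From dz/dt = 0: 0.00694y* = 0.315, so y* = 45.4.
From dx/dt = 0: 1.31(1 - x*/543) = 0.0244·45.4, giving x* = 543·(1 - 0.845) = 83.9.
From dy/dt = 0: 0.00734·83.9 - 0.502 = 0.0213z*, so z* = 0.114/0.0213 = 5.36.

x* ≈ 83.9, y* ≈ 45.4, z* ≈ 5.36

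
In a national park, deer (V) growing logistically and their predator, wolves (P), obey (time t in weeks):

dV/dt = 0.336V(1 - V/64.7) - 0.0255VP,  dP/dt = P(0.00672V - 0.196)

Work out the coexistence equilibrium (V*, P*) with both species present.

From dP/dt = 0 with P > 0: 0.00672V* = 0.196, so V* = 29.2.
Substitute into dV/dt = 0: 0.336(1 - 29.2/64.7) = 0.0255P*.
The bracket is 0.549, giving P* = 0.185/0.0255 = 7.24.

V* ≈ 29.2, P* ≈ 7.24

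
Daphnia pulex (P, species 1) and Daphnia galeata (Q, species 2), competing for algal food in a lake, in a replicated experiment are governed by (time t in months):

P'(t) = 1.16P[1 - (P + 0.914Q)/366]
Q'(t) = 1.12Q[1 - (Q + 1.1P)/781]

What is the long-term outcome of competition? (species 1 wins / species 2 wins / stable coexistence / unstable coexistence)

species 2 excludes species 1

Compare the nullcline intercepts: K1/α12 = 366/0.914 = 400 < K2 = 781; K2/α21 = 781/1.1 = 710 > K1 = 366.
Since the inequalities point opposite ways, species 2 can invade but species 1 cannot.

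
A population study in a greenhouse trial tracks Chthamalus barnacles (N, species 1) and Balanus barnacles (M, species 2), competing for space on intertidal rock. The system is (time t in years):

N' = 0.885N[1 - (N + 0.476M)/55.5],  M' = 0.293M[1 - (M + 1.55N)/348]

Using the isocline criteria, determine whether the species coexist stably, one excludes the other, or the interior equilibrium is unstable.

species 2 excludes species 1

Compare the nullcline intercepts: K1/α12 = 55.5/0.476 = 117 < K2 = 348; K2/α21 = 348/1.55 = 225 > K1 = 55.5.
Since the inequalities point opposite ways, species 2 can invade but species 1 cannot.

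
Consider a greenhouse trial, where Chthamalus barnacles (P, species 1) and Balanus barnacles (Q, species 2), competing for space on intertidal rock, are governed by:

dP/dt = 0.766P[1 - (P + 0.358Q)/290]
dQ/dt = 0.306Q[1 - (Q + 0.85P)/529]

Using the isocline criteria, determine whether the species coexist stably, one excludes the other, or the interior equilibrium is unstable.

Compare the nullcline intercepts: K1/α12 = 290/0.358 = 810 > K2 = 529; K2/α21 = 529/0.85 = 622 > K1 = 290.
Since both inequalities hold, each species can invade when rare, so the interior equilibrium is stable.

stable coexistence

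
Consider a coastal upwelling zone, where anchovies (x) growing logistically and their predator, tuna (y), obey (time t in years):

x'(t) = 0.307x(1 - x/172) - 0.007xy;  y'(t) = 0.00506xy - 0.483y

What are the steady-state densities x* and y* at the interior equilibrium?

From dy/dt = 0 with y > 0: 0.00506x* = 0.483, so x* = 95.5.
Substitute into dx/dt = 0: 0.307(1 - 95.5/172) = 0.007y*.
The bracket is 0.445, giving y* = 0.137/0.007 = 19.5.

x* ≈ 95.5, y* ≈ 19.5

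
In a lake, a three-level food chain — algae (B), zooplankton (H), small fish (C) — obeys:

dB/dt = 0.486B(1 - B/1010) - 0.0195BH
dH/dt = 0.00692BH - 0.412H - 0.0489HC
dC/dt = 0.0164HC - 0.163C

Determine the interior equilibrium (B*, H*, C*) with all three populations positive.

B* ≈ 607, H* ≈ 9.94, C* ≈ 77.5

From dC/dt = 0: 0.0164H* = 0.163, so H* = 9.94.
From dB/dt = 0: 0.486(1 - B*/1010) = 0.0195·9.94, giving B* = 1010·(1 - 0.399) = 607.
From dH/dt = 0: 0.00692·607 - 0.412 = 0.0489C*, so C* = 3.79/0.0489 = 77.5.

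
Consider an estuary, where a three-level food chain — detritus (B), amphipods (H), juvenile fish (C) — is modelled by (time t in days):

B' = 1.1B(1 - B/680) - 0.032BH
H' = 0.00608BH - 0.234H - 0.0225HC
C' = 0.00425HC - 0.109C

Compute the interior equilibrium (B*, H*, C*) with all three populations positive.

B* ≈ 173, H* ≈ 25.6, C* ≈ 36.3

From dC/dt = 0: 0.00425H* = 0.109, so H* = 25.6.
From dB/dt = 0: 1.1(1 - B*/680) = 0.032·25.6, giving B* = 680·(1 - 0.746) = 173.
From dH/dt = 0: 0.00608·173 - 0.234 = 0.0225C*, so C* = 0.816/0.0225 = 36.3.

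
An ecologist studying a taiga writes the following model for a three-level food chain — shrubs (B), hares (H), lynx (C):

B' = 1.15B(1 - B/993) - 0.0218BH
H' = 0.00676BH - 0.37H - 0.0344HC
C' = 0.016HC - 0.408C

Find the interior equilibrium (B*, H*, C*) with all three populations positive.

B* ≈ 513, H* ≈ 25.5, C* ≈ 90.1

From dC/dt = 0: 0.016H* = 0.408, so H* = 25.5.
From dB/dt = 0: 1.15(1 - B*/993) = 0.0218·25.5, giving B* = 993·(1 - 0.483) = 513.
From dH/dt = 0: 0.00676·513 - 0.37 = 0.0344C*, so C* = 3.1/0.0344 = 90.1.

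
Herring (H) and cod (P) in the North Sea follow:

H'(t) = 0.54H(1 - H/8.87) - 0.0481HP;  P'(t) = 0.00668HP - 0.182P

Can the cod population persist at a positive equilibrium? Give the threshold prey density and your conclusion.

The predator equation gives dP/dt > 0 only when H > 0.182/0.00668 = 27.2.
Without the predator, H → K = 8.87. Since 8.87 < 27.2, the predator cannot invade.

Threshold H = 27.2; K < 27.2, so no, the predator goes extinct.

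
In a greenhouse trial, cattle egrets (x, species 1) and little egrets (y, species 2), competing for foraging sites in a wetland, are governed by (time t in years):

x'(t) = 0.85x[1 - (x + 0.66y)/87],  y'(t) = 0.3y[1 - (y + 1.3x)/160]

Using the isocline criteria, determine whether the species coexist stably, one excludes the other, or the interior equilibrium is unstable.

Compare the nullcline intercepts: K1/α12 = 87/0.66 = 132 < K2 = 160; K2/α21 = 160/1.3 = 123 > K1 = 87.
Since the inequalities point opposite ways, species 2 can invade but species 1 cannot.

species 2 excludes species 1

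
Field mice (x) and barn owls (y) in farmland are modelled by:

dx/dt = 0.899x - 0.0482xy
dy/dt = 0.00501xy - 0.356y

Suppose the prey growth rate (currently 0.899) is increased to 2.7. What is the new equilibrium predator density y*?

y* ≈ 56

At the interior fixed point, setting dx/dt = 0 with x > 0 fixes y* = (prey growth rate)/(xy coefficient) — independent of the other coefficients.
With the change, y* = 2.7/0.0482 = 56; it rises from 18.7.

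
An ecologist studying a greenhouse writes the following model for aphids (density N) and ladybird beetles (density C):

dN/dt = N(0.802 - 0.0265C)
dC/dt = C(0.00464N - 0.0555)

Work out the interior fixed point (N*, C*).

Set dC/dt = 0 with C > 0: 0.00464N - 0.0555 = 0, so N* = 0.0555/0.00464 = 12.
Set dN/dt = 0 with N > 0: 0.802 - 0.0265C = 0, so C* = 0.802/0.0265 = 30.3.

N* ≈ 12, C* ≈ 30.3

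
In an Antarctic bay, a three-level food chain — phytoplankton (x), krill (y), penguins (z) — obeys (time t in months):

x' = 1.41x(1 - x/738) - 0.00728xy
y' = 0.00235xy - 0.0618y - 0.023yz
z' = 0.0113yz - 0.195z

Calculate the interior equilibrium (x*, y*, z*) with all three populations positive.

x* ≈ 672, y* ≈ 17.3, z* ≈ 66

From dz/dt = 0: 0.0113y* = 0.195, so y* = 17.3.
From dx/dt = 0: 1.41(1 - x*/738) = 0.00728·17.3, giving x* = 738·(1 - 0.0891) = 672.
From dy/dt = 0: 0.00235·672 - 0.0618 = 0.023z*, so z* = 1.52/0.023 = 66.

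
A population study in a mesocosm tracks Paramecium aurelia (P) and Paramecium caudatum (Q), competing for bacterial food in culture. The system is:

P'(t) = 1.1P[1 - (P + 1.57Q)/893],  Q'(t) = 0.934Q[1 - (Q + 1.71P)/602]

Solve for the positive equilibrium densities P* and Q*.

Setting both brackets to zero gives the nullclines P + 1.57Q = 893 and 1.71P + Q = 602.
Substituting Q = 602 - 1.71P into the first: P(1 - 1.57·1.71) = 893 - 1.57·602.
So P* = -52.1/-1.68 = 30.9, and then Q* = 602 - 1.71·30.9 = 549.

P* ≈ 30.9, Q* ≈ 549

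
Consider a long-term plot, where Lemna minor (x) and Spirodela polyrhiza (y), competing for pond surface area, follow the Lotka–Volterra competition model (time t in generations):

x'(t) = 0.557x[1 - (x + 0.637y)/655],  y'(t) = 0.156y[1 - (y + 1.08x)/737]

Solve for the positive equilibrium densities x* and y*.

Setting both brackets to zero gives the nullclines x + 0.637y = 655 and 1.08x + y = 737.
Substituting y = 737 - 1.08x into the first: x(1 - 0.637·1.08) = 655 - 0.637·737.
So x* = 186/0.312 = 595, and then y* = 737 - 1.08·595 = 94.9.

x* ≈ 595, y* ≈ 94.9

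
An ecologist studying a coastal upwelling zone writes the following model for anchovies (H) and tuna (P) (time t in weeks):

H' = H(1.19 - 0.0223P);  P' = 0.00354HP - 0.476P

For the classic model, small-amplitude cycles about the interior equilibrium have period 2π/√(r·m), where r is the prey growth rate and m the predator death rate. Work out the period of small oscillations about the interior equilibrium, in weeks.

Here r = 1.19 and m = 0.476, so r·m = 0.566.
ω = √0.566 = 0.753 per week, hence T = 2π/ω ≈ 8.35 weeks.

T ≈ 8.35 weeks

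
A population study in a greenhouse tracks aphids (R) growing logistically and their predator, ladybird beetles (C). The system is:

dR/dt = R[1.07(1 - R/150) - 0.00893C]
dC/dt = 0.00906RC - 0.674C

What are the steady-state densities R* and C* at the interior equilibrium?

From dC/dt = 0 with C > 0: 0.00906R* = 0.674, so R* = 74.4.
Substitute into dR/dt = 0: 1.07(1 - 74.4/150) = 0.00893C*.
The bracket is 0.504, giving C* = 0.539/0.00893 = 60.4.

R* ≈ 74.4, C* ≈ 60.4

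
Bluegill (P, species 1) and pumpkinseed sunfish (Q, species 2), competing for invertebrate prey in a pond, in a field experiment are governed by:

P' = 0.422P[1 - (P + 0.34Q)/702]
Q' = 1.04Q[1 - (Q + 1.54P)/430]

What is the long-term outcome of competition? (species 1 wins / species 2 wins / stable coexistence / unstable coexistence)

species 1 excludes species 2

Compare the nullcline intercepts: K1/α12 = 702/0.34 = 2060 > K2 = 430; K2/α21 = 430/1.54 = 279 < K1 = 702.
Since the inequalities point opposite ways, species 1 can invade but species 2 cannot.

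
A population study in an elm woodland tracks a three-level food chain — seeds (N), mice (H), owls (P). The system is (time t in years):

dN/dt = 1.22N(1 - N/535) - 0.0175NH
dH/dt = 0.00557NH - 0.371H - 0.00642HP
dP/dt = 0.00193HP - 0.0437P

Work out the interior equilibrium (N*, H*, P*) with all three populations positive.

N* ≈ 361, H* ≈ 22.6, P* ≈ 256

From dP/dt = 0: 0.00193H* = 0.0437, so H* = 22.6.
From dN/dt = 0: 1.22(1 - N*/535) = 0.0175·22.6, giving N* = 535·(1 - 0.325) = 361.
From dH/dt = 0: 0.00557·361 - 0.371 = 0.00642P*, so P* = 1.64/0.00642 = 256.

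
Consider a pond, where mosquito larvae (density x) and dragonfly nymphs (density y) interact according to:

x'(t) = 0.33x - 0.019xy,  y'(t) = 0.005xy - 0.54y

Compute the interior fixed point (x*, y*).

x* ≈ 108, y* ≈ 17.4

Set dy/dt = 0 with y > 0: 0.005x - 0.54 = 0, so x* = 0.54/0.005 = 108.
Set dx/dt = 0 with x > 0: 0.33 - 0.019y = 0, so y* = 0.33/0.019 = 17.4.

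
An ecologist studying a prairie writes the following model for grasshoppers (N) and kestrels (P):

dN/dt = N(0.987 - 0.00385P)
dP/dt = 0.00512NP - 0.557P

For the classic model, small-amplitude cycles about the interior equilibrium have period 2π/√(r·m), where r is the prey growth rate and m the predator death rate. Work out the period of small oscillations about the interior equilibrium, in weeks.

T ≈ 8.47 weeks

Here r = 0.987 and m = 0.557, so r·m = 0.55.
ω = √0.55 = 0.741 per week, hence T = 2π/ω ≈ 8.47 weeks.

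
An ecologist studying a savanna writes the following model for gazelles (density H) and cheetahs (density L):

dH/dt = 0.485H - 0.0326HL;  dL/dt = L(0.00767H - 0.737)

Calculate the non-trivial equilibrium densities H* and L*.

Set dL/dt = 0 with L > 0: 0.00767H - 0.737 = 0, so H* = 0.737/0.00767 = 96.1.
Set dH/dt = 0 with H > 0: 0.485 - 0.0326L = 0, so L* = 0.485/0.0326 = 14.9.

H* ≈ 96.1, L* ≈ 14.9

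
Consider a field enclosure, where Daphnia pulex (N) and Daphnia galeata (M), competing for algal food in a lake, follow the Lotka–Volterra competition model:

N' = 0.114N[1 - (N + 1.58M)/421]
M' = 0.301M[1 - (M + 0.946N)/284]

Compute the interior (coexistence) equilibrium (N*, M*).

Setting both brackets to zero gives the nullclines N + 1.58M = 421 and 0.946N + M = 284.
Substituting M = 284 - 0.946N into the first: N(1 - 1.58·0.946) = 421 - 1.58·284.
So N* = -27.7/-0.495 = 56, and then M* = 284 - 0.946·56 = 231.

N* ≈ 56, M* ≈ 231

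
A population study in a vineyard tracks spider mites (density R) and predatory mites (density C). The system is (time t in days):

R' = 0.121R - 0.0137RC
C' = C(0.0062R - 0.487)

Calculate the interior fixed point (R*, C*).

Set dC/dt = 0 with C > 0: 0.0062R - 0.487 = 0, so R* = 0.487/0.0062 = 78.5.
Set dR/dt = 0 with R > 0: 0.121 - 0.0137C = 0, so C* = 0.121/0.0137 = 8.83.

R* ≈ 78.5, C* ≈ 8.83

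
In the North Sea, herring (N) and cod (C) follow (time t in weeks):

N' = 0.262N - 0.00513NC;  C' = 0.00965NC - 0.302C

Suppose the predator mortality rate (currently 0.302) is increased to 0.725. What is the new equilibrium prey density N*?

At the interior fixed point, setting dC/dt = 0 with C > 0 fixes N* = (predator death rate)/(NC coefficient) — independent of the other coefficients.
With the change, N* = 0.725/0.00965 = 75.1; it rises from 31.3.

N* ≈ 75.1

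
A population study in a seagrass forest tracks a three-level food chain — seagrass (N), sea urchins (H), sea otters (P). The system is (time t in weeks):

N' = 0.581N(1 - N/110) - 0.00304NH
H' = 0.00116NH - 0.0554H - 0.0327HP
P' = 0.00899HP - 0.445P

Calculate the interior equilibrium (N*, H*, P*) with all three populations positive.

N* ≈ 81.5, H* ≈ 49.5, P* ≈ 1.2

From dP/dt = 0: 0.00899H* = 0.445, so H* = 49.5.
From dN/dt = 0: 0.581(1 - N*/110) = 0.00304·49.5, giving N* = 110·(1 - 0.259) = 81.5.
From dH/dt = 0: 0.00116·81.5 - 0.0554 = 0.0327P*, so P* = 0.0392/0.0327 = 1.2.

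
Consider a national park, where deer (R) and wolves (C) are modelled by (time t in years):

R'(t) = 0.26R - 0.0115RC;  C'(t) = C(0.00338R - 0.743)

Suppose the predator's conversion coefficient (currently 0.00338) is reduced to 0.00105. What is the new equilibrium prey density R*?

R* ≈ 708

At the interior fixed point, setting dC/dt = 0 with C > 0 fixes R* = (predator death rate)/(RC coefficient) — independent of the other coefficients.
With the change, R* = 0.743/0.00105 = 708; it rises from 220.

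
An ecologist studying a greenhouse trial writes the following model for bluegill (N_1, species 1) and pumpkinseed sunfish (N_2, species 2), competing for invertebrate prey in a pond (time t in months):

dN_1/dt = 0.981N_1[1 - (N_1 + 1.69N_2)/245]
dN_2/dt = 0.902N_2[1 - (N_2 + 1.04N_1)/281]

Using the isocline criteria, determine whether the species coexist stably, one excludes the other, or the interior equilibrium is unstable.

species 2 excludes species 1

Compare the nullcline intercepts: K1/α12 = 245/1.69 = 145 < K2 = 281; K2/α21 = 281/1.04 = 270 > K1 = 245.
Since the inequalities point opposite ways, species 2 can invade but species 1 cannot.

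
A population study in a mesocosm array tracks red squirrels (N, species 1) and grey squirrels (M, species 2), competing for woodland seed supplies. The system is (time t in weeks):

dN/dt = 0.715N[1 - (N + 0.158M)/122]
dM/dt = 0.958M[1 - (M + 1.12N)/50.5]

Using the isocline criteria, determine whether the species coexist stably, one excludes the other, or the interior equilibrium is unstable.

species 1 excludes species 2

Compare the nullcline intercepts: K1/α12 = 122/0.158 = 772 > K2 = 50.5; K2/α21 = 50.5/1.12 = 45.1 < K1 = 122.
Since the inequalities point opposite ways, species 1 can invade but species 2 cannot.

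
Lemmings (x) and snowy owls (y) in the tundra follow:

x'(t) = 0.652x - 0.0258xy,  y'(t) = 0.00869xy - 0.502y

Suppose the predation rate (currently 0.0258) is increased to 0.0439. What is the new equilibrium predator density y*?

y* ≈ 14.9

At the interior fixed point, setting dx/dt = 0 with x > 0 fixes y* = (prey growth rate)/(xy coefficient) — independent of the other coefficients.
With the change, y* = 0.652/0.0439 = 14.9; it falls from 25.3.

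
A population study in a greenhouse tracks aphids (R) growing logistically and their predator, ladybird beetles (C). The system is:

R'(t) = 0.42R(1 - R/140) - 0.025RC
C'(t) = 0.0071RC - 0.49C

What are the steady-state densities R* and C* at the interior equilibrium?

From dC/dt = 0 with C > 0: 0.0071R* = 0.49, so R* = 69.
Substitute into dR/dt = 0: 0.42(1 - 69/140) = 0.025C*.
The bracket is 0.507, giving C* = 0.213/0.025 = 8.52.

R* ≈ 69, C* ≈ 8.52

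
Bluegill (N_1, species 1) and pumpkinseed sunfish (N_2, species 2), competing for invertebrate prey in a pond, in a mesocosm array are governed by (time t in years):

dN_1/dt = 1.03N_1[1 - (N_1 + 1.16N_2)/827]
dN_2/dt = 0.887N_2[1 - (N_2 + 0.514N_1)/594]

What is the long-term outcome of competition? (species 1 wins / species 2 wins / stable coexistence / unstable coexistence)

stable coexistence

Compare the nullcline intercepts: K1/α12 = 827/1.16 = 713 > K2 = 594; K2/α21 = 594/0.514 = 1160 > K1 = 827.
Since both inequalities hold, each species can invade when rare, so the interior equilibrium is stable.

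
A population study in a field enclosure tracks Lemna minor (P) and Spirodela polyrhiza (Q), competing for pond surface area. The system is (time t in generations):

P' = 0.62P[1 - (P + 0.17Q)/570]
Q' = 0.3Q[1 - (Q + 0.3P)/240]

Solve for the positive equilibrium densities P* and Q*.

Setting both brackets to zero gives the nullclines P + 0.17Q = 570 and 0.3P + Q = 240.
Substituting Q = 240 - 0.3P into the first: P(1 - 0.17·0.3) = 570 - 0.17·240.
So P* = 529/0.949 = 558, and then Q* = 240 - 0.3·558 = 72.7.

P* ≈ 558, Q* ≈ 72.7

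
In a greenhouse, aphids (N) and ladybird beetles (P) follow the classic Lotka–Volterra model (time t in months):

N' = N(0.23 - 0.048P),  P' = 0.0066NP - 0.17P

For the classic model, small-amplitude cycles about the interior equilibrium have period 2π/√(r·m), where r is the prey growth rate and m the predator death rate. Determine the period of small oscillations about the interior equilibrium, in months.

Here r = 0.23 and m = 0.17, so r·m = 0.0391.
ω = √0.0391 = 0.198 per month, hence T = 2π/ω ≈ 31.8 months.

T ≈ 31.8 months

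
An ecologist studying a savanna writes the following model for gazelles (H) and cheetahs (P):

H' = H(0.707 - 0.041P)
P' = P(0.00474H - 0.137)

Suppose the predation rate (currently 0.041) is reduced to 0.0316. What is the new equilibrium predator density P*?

P* ≈ 22.4

At the interior fixed point, setting dH/dt = 0 with H > 0 fixes P* = (prey growth rate)/(HP coefficient) — independent of the other coefficients.
With the change, P* = 0.707/0.0316 = 22.4; it rises from 17.2.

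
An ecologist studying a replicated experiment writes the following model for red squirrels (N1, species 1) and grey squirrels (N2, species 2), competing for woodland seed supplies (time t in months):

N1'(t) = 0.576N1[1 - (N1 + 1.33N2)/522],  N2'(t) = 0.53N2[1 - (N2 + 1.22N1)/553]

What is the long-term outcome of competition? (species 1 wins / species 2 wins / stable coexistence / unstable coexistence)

Compare the nullcline intercepts: K1/α12 = 522/1.33 = 392 < K2 = 553; K2/α21 = 553/1.22 = 453 < K1 = 522.
Since both are reversed, neither can invade when rare; the interior point is a saddle.

unstable coexistence (outcome depends on initial conditions)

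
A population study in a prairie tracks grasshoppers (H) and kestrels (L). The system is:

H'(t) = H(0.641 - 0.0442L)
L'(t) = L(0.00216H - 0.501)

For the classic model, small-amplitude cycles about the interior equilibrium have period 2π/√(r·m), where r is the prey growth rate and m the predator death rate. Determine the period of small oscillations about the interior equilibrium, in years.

T ≈ 11.1 years

Here r = 0.641 and m = 0.501, so r·m = 0.321.
ω = √0.321 = 0.567 per year, hence T = 2π/ω ≈ 11.1 years.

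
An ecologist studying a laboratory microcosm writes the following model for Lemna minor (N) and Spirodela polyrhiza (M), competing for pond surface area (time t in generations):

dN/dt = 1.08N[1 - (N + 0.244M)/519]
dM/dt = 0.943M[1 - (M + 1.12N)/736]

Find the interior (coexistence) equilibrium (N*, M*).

Setting both brackets to zero gives the nullclines N + 0.244M = 519 and 1.12N + M = 736.
Substituting M = 736 - 1.12N into the first: N(1 - 0.244·1.12) = 519 - 0.244·736.
So N* = 339/0.727 = 467, and then M* = 736 - 1.12·467 = 213.

N* ≈ 467, M* ≈ 213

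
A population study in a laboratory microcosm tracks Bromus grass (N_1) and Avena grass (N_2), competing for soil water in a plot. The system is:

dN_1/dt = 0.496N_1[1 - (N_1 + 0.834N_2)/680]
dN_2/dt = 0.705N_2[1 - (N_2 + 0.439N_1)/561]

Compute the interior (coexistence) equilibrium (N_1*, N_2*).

Setting both brackets to zero gives the nullclines N_1 + 0.834N_2 = 680 and 0.439N_1 + N_2 = 561.
Substituting N_2 = 561 - 0.439N_1 into the first: N_1(1 - 0.834·0.439) = 680 - 0.834·561.
So N_1* = 212/0.634 = 335, and then N_2* = 561 - 0.439·335 = 414.

N_1* ≈ 335, N_2* ≈ 414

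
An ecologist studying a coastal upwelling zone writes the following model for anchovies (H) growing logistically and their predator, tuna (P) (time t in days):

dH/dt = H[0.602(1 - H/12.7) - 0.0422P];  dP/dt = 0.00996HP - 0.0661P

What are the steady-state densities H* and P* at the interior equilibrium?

From dP/dt = 0 with P > 0: 0.00996H* = 0.0661, so H* = 6.64.
Substitute into dH/dt = 0: 0.602(1 - 6.64/12.7) = 0.0422P*.
The bracket is 0.477, giving P* = 0.287/0.0422 = 6.81.

H* ≈ 6.64, P* ≈ 6.81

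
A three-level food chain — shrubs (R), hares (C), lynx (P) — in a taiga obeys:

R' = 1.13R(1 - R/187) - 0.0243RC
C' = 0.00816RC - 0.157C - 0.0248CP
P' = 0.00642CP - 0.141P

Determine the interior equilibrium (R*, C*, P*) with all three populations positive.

From dP/dt = 0: 0.00642C* = 0.141, so C* = 22.
From dR/dt = 0: 1.13(1 - R*/187) = 0.0243·22, giving R* = 187·(1 - 0.472) = 98.7.
From dC/dt = 0: 0.00816·98.7 - 0.157 = 0.0248P*, so P* = 0.648/0.0248 = 26.1.

R* ≈ 98.7, C* ≈ 22, P* ≈ 26.1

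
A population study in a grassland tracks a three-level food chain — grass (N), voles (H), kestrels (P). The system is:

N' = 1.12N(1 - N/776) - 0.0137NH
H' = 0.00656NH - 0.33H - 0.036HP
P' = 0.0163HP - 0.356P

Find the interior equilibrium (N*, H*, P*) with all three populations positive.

N* ≈ 569, H* ≈ 21.8, P* ≈ 94.5

From dP/dt = 0: 0.0163H* = 0.356, so H* = 21.8.
From dN/dt = 0: 1.12(1 - N*/776) = 0.0137·21.8, giving N* = 776·(1 - 0.267) = 569.
From dH/dt = 0: 0.00656·569 - 0.33 = 0.036P*, so P* = 3.4/0.036 = 94.5.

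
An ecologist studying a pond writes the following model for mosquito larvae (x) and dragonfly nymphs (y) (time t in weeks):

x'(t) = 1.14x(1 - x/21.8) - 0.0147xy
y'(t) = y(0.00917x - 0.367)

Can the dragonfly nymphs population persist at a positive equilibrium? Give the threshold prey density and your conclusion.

The predator equation gives dy/dt > 0 only when x > 0.367/0.00917 = 40.
Without the predator, x → K = 21.8. Since 21.8 < 40, the predator cannot invade.

Threshold x = 40; K < 40, so no, the predator goes extinct.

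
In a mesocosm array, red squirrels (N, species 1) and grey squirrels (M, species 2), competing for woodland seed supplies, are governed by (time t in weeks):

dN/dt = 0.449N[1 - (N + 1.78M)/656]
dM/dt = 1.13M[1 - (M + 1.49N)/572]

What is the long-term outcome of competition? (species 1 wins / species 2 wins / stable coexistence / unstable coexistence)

Compare the nullcline intercepts: K1/α12 = 656/1.78 = 369 < K2 = 572; K2/α21 = 572/1.49 = 384 < K1 = 656.
Since both are reversed, neither can invade when rare; the interior point is a saddle.

unstable coexistence (outcome depends on initial conditions)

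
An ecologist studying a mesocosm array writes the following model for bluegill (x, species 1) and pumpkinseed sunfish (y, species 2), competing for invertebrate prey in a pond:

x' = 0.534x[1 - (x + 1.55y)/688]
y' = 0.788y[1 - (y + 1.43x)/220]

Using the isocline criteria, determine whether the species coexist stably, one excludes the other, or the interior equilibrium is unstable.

Compare the nullcline intercepts: K1/α12 = 688/1.55 = 444 > K2 = 220; K2/α21 = 220/1.43 = 154 < K1 = 688.
Since the inequalities point opposite ways, species 1 can invade but species 2 cannot.

species 1 excludes species 2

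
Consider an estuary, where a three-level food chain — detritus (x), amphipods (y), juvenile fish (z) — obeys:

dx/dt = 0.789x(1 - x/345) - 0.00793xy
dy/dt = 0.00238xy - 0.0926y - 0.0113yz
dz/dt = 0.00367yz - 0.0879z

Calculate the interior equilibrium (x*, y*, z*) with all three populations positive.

x* ≈ 262, y* ≈ 24, z* ≈ 47

From dz/dt = 0: 0.00367y* = 0.0879, so y* = 24.
From dx/dt = 0: 0.789(1 - x*/345) = 0.00793·24, giving x* = 345·(1 - 0.241) = 262.
From dy/dt = 0: 0.00238·262 - 0.0926 = 0.0113z*, so z* = 0.531/0.0113 = 47.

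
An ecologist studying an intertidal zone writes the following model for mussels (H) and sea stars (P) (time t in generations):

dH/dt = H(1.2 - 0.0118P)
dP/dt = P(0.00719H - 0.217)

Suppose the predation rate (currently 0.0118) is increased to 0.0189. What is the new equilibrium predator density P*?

At the interior fixed point, setting dH/dt = 0 with H > 0 fixes P* = (prey growth rate)/(HP coefficient) — independent of the other coefficients.
With the change, P* = 1.2/0.0189 = 63.5; it falls from 102.

P* ≈ 63.5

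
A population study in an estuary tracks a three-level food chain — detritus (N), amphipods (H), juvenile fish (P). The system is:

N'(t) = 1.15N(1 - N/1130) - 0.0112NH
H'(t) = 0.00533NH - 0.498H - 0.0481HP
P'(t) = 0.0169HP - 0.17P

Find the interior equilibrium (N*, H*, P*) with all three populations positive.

N* ≈ 1020, H* ≈ 10.1, P* ≈ 103

From dP/dt = 0: 0.0169H* = 0.17, so H* = 10.1.
From dN/dt = 0: 1.15(1 - N*/1130) = 0.0112·10.1, giving N* = 1130·(1 - 0.098) = 1020.
From dH/dt = 0: 0.00533·1020 - 0.498 = 0.0481P*, so P* = 4.93/0.0481 = 103.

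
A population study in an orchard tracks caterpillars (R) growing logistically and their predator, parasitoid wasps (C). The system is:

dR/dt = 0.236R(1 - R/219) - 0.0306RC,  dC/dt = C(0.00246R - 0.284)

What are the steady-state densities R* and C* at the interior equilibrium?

R* ≈ 115, C* ≈ 3.65

From dC/dt = 0 with C > 0: 0.00246R* = 0.284, so R* = 115.
Substitute into dR/dt = 0: 0.236(1 - 115/219) = 0.0306C*.
The bracket is 0.473, giving C* = 0.112/0.0306 = 3.65.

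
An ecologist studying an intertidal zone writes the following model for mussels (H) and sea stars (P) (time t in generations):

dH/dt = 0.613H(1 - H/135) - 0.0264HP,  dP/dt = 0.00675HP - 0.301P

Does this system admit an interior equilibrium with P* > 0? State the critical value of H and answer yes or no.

Threshold H = 44.6; K > 44.6, so yes, the predator persists.

The predator equation gives dP/dt > 0 only when H > 0.301/0.00675 = 44.6.
Without the predator, H → K = 135. Since 135 > 44.6, the predator can invade and persist.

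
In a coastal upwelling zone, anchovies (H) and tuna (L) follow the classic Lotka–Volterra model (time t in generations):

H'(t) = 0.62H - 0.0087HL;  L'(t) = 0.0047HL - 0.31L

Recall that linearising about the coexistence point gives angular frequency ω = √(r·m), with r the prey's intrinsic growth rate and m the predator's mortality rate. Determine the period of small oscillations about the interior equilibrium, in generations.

Here r = 0.62 and m = 0.31, so r·m = 0.192.
ω = √0.192 = 0.438 per generation, hence T = 2π/ω ≈ 14.3 generations.

T ≈ 14.3 generations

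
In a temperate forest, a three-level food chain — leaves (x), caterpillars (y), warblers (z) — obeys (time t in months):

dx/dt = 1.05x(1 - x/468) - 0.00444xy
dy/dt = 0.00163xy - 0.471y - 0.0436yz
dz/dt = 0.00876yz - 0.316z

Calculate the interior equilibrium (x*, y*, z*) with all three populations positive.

x* ≈ 397, y* ≈ 36.1, z* ≈ 4.02

From dz/dt = 0: 0.00876y* = 0.316, so y* = 36.1.
From dx/dt = 0: 1.05(1 - x*/468) = 0.00444·36.1, giving x* = 468·(1 - 0.153) = 397.
From dy/dt = 0: 0.00163·397 - 0.471 = 0.0436z*, so z* = 0.175/0.0436 = 4.02.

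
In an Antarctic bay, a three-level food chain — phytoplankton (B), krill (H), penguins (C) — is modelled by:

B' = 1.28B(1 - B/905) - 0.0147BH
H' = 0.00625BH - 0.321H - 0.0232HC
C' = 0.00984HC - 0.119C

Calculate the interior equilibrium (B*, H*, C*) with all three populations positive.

B* ≈ 779, H* ≈ 12.1, C* ≈ 196

From dC/dt = 0: 0.00984H* = 0.119, so H* = 12.1.
From dB/dt = 0: 1.28(1 - B*/905) = 0.0147·12.1, giving B* = 905·(1 - 0.139) = 779.
From dH/dt = 0: 0.00625·779 - 0.321 = 0.0232C*, so C* = 4.55/0.0232 = 196.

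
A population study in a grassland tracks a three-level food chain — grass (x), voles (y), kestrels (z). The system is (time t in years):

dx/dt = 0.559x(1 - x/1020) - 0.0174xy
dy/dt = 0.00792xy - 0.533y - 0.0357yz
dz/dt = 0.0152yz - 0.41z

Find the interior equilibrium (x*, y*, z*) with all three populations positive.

From dz/dt = 0: 0.0152y* = 0.41, so y* = 27.
From dx/dt = 0: 0.559(1 - x*/1020) = 0.0174·27, giving x* = 1020·(1 - 0.84) = 164.
From dy/dt = 0: 0.00792·164 - 0.533 = 0.0357z*, so z* = 0.763/0.0357 = 21.4.

x* ≈ 164, y* ≈ 27, z* ≈ 21.4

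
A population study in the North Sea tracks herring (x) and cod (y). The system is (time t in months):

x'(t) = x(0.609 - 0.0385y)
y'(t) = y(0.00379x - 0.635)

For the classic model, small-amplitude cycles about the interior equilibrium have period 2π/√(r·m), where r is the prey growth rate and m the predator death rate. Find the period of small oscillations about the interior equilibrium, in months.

Here r = 0.609 and m = 0.635, so r·m = 0.387.
ω = √0.387 = 0.622 per month, hence T = 2π/ω ≈ 10.1 months.

T ≈ 10.1 months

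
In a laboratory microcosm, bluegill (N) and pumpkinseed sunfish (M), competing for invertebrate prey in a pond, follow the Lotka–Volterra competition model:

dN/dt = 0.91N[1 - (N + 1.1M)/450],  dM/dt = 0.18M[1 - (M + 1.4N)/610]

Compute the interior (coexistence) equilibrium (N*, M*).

N* ≈ 409, M* ≈ 37

Setting both brackets to zero gives the nullclines N + 1.1M = 450 and 1.4N + M = 610.
Substituting M = 610 - 1.4N into the first: N(1 - 1.1·1.4) = 450 - 1.1·610.
So N* = -221/-0.54 = 409, and then M* = 610 - 1.4·409 = 37.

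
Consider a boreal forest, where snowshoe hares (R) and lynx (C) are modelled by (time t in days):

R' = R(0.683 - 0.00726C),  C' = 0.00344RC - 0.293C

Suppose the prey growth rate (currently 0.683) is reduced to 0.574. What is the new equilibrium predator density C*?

C* ≈ 79.1

At the interior fixed point, setting dR/dt = 0 with R > 0 fixes C* = (prey growth rate)/(RC coefficient) — independent of the other coefficients.
With the change, C* = 0.574/0.00726 = 79.1; it falls from 94.1.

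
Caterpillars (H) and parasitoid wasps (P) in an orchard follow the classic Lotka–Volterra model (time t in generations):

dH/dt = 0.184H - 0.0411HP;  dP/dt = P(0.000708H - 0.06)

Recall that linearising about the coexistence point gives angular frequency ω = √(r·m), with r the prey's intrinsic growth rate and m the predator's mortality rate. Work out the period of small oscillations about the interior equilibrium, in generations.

Here r = 0.184 and m = 0.06, so r·m = 0.011.
ω = √0.011 = 0.105 per generation, hence T = 2π/ω ≈ 59.8 generations.

T ≈ 59.8 generations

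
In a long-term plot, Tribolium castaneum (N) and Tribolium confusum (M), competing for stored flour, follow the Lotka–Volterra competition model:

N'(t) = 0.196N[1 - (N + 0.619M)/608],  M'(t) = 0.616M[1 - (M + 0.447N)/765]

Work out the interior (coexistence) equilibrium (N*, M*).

Setting both brackets to zero gives the nullclines N + 0.619M = 608 and 0.447N + M = 765.
Substituting M = 765 - 0.447N into the first: N(1 - 0.619·0.447) = 608 - 0.619·765.
So N* = 134/0.723 = 186, and then M* = 765 - 0.447·186 = 682.

N* ≈ 186, M* ≈ 682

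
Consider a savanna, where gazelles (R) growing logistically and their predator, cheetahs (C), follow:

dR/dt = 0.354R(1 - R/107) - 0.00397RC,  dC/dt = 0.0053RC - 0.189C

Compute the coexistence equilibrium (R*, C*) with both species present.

From dC/dt = 0 with C > 0: 0.0053R* = 0.189, so R* = 35.7.
Substitute into dR/dt = 0: 0.354(1 - 35.7/107) = 0.00397C*.
The bracket is 0.667, giving C* = 0.236/0.00397 = 59.5.

R* ≈ 35.7, C* ≈ 59.5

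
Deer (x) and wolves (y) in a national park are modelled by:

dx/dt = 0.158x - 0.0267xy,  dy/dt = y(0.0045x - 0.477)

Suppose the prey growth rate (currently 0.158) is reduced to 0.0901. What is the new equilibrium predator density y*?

At the interior fixed point, setting dx/dt = 0 with x > 0 fixes y* = (prey growth rate)/(xy coefficient) — independent of the other coefficients.
With the change, y* = 0.0901/0.0267 = 3.37; it falls from 5.92.

y* ≈ 3.37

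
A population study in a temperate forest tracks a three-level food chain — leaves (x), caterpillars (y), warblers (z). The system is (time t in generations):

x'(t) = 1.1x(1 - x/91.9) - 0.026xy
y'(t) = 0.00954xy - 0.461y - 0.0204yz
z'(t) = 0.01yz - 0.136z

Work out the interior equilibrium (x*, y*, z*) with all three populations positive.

x* ≈ 62.4, y* ≈ 13.6, z* ≈ 6.56

From dz/dt = 0: 0.01y* = 0.136, so y* = 13.6.
From dx/dt = 0: 1.1(1 - x*/91.9) = 0.026·13.6, giving x* = 91.9·(1 - 0.321) = 62.4.
From dy/dt = 0: 0.00954·62.4 - 0.461 = 0.0204z*, so z* = 0.134/0.0204 = 6.56.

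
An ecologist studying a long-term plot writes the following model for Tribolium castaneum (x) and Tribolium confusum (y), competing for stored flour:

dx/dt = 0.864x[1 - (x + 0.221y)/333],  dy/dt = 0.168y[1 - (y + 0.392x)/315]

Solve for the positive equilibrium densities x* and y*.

Setting both brackets to zero gives the nullclines x + 0.221y = 333 and 0.392x + y = 315.
Substituting y = 315 - 0.392x into the first: x(1 - 0.221·0.392) = 333 - 0.221·315.
So x* = 263/0.913 = 288, and then y* = 315 - 0.392·288 = 202.

x* ≈ 288, y* ≈ 202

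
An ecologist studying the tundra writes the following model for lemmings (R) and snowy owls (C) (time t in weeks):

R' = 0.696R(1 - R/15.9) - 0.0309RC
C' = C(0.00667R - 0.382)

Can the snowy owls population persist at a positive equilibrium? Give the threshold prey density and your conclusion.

The predator equation gives dC/dt > 0 only when R > 0.382/0.00667 = 57.3.
Without the predator, R → K = 15.9. Since 15.9 < 57.3, the predator cannot invade.

Threshold R = 57.3; K < 57.3, so no, the predator goes extinct.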